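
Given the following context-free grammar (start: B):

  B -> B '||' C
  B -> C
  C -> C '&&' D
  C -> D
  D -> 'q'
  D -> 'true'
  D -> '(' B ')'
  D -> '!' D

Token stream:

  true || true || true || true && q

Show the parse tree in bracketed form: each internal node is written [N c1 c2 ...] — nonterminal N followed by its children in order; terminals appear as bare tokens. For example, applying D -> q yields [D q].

B
B || C
B || C || C
B || C || C || C
C || C || C || C
D || C || C || C
true || C || C || C
true || D || C || C
true || true || C || C
true || true || D || C
true || true || true || C
true || true || true || C && D
true || true || true || D && D
true || true || true || true && D
true || true || true || true && q

[B [B [B [B [C [D true]]] || [C [D true]]] || [C [D true]]] || [C [C [D true]] && [D q]]]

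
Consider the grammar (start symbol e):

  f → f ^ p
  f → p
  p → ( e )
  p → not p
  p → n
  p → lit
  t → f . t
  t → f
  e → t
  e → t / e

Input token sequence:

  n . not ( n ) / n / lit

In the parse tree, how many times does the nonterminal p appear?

6

[e [t [f [p n]] . [t [f [p not [p ( [e [t [f [p n]]]] )]]]]] / [e [t [f [p n]]] / [e [t [f [p lit]]]]]]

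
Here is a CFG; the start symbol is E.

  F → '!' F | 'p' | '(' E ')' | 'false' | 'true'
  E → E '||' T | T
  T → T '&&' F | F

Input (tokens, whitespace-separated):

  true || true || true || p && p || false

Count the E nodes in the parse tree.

[E [E [E [E [E [T [F true]]] || [T [F true]]] || [T [F true]]] || [T [T [F p]] && [F p]]] || [T [F false]]]

5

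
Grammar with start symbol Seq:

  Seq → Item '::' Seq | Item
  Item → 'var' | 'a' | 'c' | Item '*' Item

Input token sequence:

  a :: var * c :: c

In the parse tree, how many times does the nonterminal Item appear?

[Seq [Item a] :: [Seq [Item [Item var] * [Item c]] :: [Seq [Item c]]]]

5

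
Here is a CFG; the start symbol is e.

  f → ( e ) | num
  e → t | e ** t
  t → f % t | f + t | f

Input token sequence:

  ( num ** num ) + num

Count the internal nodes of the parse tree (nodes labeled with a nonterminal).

11

[e [t [f ( [e [e [t [f num]]] ** [t [f num]]] )] + [t [f num]]]]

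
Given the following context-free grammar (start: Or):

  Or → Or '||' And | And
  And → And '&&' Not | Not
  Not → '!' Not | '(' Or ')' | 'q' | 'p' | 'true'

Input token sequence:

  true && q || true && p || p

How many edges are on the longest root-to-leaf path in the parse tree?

[Or [Or [Or [And [And [Not true]] && [Not q]]] || [And [And [Not true]] && [Not p]]] || [And [Not p]]]

6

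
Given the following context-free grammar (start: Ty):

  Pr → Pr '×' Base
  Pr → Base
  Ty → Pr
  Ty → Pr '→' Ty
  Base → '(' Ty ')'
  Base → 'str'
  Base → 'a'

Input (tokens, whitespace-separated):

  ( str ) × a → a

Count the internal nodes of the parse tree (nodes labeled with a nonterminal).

[Ty [Pr [Pr [Base ( [Ty [Pr [Base str]]] )]] × [Base a]] → [Ty [Pr [Base a]]]]

11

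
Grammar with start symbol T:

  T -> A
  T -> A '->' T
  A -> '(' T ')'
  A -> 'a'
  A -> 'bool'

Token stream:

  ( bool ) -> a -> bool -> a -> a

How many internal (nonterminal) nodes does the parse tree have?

[T [A ( [T [A bool]] )] -> [T [A a] -> [T [A bool] -> [T [A a] -> [T [A a]]]]]]

12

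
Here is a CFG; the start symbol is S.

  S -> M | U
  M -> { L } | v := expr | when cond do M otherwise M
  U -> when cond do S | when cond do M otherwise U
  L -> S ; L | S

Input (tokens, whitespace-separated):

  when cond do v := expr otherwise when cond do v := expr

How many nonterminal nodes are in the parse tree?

6

[S [U when cond do [M v := expr] otherwise [U when cond do [S [M v := expr]]]]]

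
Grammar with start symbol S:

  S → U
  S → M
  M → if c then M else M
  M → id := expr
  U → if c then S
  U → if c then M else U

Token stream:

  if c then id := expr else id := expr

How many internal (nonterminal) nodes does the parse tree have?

4

[S [M if c then [M id := expr] else [M id := expr]]]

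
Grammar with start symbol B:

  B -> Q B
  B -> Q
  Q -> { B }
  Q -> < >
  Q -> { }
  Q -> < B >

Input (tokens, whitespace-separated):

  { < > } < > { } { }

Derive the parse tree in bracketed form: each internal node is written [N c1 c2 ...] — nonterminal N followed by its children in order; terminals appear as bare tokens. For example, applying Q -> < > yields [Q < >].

[B [Q { [B [Q < >]] }] [B [Q < >] [B [Q { }] [B [Q { }]]]]]

B
Q B
{ B } B
{ Q } B
{ < > } B
{ < > } Q B
{ < > } < > B
{ < > } < > Q B
{ < > } < > { } B
{ < > } < > { } Q
{ < > } < > { } { }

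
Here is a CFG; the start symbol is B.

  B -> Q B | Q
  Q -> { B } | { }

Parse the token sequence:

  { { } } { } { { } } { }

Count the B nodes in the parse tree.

[B [Q { [B [Q { }]] }] [B [Q { }] [B [Q { [B [Q { }]] }] [B [Q { }]]]]]

6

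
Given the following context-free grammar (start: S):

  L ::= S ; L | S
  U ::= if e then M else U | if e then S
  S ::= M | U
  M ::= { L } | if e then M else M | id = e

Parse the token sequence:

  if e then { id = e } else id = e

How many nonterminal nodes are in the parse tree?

7

[S [M if e then [M { [L [S [M id = e]]] }] else [M id = e]]]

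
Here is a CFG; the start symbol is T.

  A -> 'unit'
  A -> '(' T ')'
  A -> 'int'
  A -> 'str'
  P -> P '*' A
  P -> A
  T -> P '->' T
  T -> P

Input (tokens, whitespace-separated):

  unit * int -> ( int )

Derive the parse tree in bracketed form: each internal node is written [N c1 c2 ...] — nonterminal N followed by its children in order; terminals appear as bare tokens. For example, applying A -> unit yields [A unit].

T
P -> T
P * A -> T
A * A -> T
unit * A -> T
unit * int -> T
unit * int -> P
unit * int -> A
unit * int -> ( T )
unit * int -> ( P )
unit * int -> ( A )
unit * int -> ( int )

[T [P [P [A unit]] * [A int]] -> [T [P [A ( [T [P [A int]]] )]]]]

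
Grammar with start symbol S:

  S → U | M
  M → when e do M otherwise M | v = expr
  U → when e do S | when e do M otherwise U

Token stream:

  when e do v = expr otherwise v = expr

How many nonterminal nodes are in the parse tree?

[S [M when e do [M v = expr] otherwise [M v = expr]]]

4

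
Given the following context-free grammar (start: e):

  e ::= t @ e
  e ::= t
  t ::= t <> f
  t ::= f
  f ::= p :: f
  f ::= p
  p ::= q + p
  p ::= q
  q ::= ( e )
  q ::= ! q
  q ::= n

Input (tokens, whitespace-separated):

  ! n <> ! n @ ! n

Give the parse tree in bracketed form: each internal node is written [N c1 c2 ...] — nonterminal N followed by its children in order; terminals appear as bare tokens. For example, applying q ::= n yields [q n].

[e [t [t [f [p [q ! [q n]]]]] <> [f [p [q ! [q n]]]]] @ [e [t [f [p [q ! [q n]]]]]]]

e
t @ e
t <> f @ e
f <> f @ e
p <> f @ e
q <> f @ e
! q <> f @ e
! n <> f @ e
! n <> p @ e
! n <> q @ e
! n <> ! q @ e
! n <> ! n @ e
! n <> ! n @ t
! n <> ! n @ f
! n <> ! n @ p
! n <> ! n @ q
! n <> ! n @ ! q
! n <> ! n @ ! n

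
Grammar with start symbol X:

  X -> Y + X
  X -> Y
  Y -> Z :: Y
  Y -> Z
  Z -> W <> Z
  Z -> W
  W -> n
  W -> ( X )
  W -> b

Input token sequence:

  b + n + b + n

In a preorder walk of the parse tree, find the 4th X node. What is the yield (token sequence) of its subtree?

[X [Y [Z [W b]]] + [X [Y [Z [W n]]] + [X [Y [Z [W b]]] + [X [Y [Z [W n]]]]]]]

n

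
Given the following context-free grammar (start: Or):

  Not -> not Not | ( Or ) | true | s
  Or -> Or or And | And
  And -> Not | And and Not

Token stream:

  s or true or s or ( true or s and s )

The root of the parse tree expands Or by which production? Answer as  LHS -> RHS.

[Or [Or [Or [Or [And [Not s]]] or [And [Not true]]] or [And [Not s]]] or [And [Not ( [Or [Or [And [Not true]]] or [And [And [Not s]] and [Not s]]] )]]]

Or -> Or or And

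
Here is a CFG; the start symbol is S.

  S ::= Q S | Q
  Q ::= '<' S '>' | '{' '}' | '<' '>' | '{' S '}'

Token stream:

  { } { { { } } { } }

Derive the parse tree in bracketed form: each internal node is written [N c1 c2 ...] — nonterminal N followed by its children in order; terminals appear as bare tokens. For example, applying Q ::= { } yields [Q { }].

[S [Q { }] [S [Q { [S [Q { [S [Q { }]] }] [S [Q { }]]] }]]]

S
Q S
{ } S
{ } Q
{ } { S }
{ } { Q S }
{ } { { S } S }
{ } { { Q } S }
{ } { { { } } S }
{ } { { { } } Q }
{ } { { { } } { } }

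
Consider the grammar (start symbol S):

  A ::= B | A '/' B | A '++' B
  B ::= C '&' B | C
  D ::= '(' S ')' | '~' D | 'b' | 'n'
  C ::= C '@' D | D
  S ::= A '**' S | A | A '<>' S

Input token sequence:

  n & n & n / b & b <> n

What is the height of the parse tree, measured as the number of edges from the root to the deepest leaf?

[S [A [A [B [C [D n]] & [B [C [D n]] & [B [C [D n]]]]]] / [B [C [D b]] & [B [C [D b]]]]] <> [S [A [B [C [D n]]]]]]

8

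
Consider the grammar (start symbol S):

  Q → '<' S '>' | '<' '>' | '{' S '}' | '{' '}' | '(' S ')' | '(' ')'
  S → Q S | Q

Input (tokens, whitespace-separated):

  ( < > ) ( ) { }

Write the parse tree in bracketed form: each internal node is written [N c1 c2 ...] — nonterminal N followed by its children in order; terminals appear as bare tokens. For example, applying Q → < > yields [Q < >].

S
Q S
( S ) S
( Q ) S
( < > ) S
( < > ) Q S
( < > ) ( ) S
( < > ) ( ) Q
( < > ) ( ) { }

[S [Q ( [S [Q < >]] )] [S [Q ( )] [S [Q { }]]]]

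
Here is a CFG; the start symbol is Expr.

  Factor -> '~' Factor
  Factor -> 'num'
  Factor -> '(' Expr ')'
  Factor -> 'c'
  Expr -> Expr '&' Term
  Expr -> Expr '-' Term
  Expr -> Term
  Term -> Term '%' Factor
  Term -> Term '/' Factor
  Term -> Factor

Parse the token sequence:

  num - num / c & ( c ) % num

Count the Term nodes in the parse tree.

6

[Expr [Expr [Expr [Term [Factor num]]] - [Term [Term [Factor num]] / [Factor c]]] & [Term [Term [Factor ( [Expr [Term [Factor c]]] )]] % [Factor num]]]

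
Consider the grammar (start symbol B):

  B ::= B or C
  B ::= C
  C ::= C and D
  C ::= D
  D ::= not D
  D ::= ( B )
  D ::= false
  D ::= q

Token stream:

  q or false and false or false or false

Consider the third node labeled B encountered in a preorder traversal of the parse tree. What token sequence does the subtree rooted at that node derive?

q or false and false

[B [B [B [B [C [D q]]] or [C [C [D false]] and [D false]]] or [C [D false]]] or [C [D false]]]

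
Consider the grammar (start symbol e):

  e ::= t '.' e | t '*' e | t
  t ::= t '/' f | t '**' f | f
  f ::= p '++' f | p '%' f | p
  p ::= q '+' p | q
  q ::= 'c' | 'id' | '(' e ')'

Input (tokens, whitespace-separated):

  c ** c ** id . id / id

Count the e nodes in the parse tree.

[e [t [t [t [f [p [q c]]]] ** [f [p [q c]]]] ** [f [p [q id]]]] . [e [t [t [f [p [q id]]]] / [f [p [q id]]]]]]

2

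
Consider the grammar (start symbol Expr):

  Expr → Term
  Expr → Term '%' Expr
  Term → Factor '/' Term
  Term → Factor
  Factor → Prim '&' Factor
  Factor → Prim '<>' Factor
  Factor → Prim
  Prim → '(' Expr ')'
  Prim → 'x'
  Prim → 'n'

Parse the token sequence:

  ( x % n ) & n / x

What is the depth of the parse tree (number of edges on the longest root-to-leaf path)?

[Expr [Term [Factor [Prim ( [Expr [Term [Factor [Prim x]]] % [Expr [Term [Factor [Prim n]]]]] )] & [Factor [Prim n]]] / [Term [Factor [Prim x]]]]]

9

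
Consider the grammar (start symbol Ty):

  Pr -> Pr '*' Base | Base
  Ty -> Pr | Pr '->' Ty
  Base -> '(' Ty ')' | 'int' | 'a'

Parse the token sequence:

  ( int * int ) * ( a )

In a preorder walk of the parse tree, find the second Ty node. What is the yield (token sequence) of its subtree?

[Ty [Pr [Pr [Base ( [Ty [Pr [Pr [Base int]] * [Base int]]] )]] * [Base ( [Ty [Pr [Base a]]] )]]]

int * int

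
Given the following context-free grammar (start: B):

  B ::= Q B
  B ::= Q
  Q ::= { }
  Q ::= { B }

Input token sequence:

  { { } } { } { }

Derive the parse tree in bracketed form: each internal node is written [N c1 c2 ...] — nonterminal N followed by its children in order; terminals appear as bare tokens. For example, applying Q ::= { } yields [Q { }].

B
Q B
{ B } B
{ Q } B
{ { } } B
{ { } } Q B
{ { } } { } B
{ { } } { } Q
{ { } } { } { }

[B [Q { [B [Q { }]] }] [B [Q { }] [B [Q { }]]]]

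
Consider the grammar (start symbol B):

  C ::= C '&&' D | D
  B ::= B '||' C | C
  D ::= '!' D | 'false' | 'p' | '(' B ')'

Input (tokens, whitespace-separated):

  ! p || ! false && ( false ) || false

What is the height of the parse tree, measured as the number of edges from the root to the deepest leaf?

[B [B [B [C [D ! [D p]]]] || [C [C [D ! [D false]]] && [D ( [B [C [D false]]] )]]] || [C [D false]]]

7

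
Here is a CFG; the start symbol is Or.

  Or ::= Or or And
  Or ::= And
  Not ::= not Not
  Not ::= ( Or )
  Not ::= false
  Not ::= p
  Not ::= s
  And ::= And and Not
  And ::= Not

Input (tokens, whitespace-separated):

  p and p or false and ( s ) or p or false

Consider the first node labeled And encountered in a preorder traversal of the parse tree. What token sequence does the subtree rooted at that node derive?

[Or [Or [Or [Or [And [And [Not p]] and [Not p]]] or [And [And [Not false]] and [Not ( [Or [And [Not s]]] )]]] or [And [Not p]]] or [And [Not false]]]

p and p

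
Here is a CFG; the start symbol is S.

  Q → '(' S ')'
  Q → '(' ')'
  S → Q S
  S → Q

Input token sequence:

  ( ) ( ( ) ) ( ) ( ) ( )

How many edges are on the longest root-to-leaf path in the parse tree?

[S [Q ( )] [S [Q ( [S [Q ( )]] )] [S [Q ( )] [S [Q ( )] [S [Q ( )]]]]]]

6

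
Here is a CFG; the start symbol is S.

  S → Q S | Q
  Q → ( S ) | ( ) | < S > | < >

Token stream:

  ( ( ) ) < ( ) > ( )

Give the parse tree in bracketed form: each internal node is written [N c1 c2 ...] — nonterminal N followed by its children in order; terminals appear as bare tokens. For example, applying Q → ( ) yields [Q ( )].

S
Q S
( S ) S
( Q ) S
( ( ) ) S
( ( ) ) Q S
( ( ) ) < S > S
( ( ) ) < Q > S
( ( ) ) < ( ) > S
( ( ) ) < ( ) > Q
( ( ) ) < ( ) > ( )

[S [Q ( [S [Q ( )]] )] [S [Q < [S [Q ( )]] >] [S [Q ( )]]]]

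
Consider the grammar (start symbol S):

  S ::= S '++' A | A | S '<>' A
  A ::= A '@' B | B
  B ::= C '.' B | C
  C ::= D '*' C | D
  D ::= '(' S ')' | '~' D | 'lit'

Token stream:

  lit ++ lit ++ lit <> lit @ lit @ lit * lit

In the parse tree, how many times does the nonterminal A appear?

6

[S [S [S [S [A [B [C [D lit]]]]] ++ [A [B [C [D lit]]]]] ++ [A [B [C [D lit]]]]] <> [A [A [A [B [C [D lit]]]] @ [B [C [D lit]]]] @ [B [C [D lit] * [C [D lit]]]]]]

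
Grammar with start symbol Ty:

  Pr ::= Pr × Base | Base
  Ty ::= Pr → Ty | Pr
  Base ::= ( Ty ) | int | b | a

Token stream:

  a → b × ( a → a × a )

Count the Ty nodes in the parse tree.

[Ty [Pr [Base a]] → [Ty [Pr [Pr [Base b]] × [Base ( [Ty [Pr [Base a]] → [Ty [Pr [Pr [Base a]] × [Base a]]]] )]]]]

4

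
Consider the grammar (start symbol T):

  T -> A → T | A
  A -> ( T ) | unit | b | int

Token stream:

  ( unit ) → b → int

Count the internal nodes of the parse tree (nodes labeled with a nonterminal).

[T [A ( [T [A unit]] )] → [T [A b] → [T [A int]]]]

8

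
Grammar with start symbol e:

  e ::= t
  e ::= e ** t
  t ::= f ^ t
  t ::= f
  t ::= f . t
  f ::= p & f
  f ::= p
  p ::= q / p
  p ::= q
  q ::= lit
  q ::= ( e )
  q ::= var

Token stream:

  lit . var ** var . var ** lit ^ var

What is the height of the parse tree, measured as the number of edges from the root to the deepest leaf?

8

[e [e [e [t [f [p [q lit]]] . [t [f [p [q var]]]]]] ** [t [f [p [q var]]] . [t [f [p [q var]]]]]] ** [t [f [p [q lit]]] ^ [t [f [p [q var]]]]]]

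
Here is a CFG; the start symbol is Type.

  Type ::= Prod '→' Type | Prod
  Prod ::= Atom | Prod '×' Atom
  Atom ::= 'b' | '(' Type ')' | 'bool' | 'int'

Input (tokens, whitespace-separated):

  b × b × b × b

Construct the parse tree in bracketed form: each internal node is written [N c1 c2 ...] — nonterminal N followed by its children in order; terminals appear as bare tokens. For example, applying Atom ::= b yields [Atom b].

Type
Prod
Prod × Atom
Prod × Atom × Atom
Prod × Atom × Atom × Atom
Atom × Atom × Atom × Atom
b × Atom × Atom × Atom
b × b × Atom × Atom
b × b × b × Atom
b × b × b × b

[Type [Prod [Prod [Prod [Prod [Atom b]] × [Atom b]] × [Atom b]] × [Atom b]]]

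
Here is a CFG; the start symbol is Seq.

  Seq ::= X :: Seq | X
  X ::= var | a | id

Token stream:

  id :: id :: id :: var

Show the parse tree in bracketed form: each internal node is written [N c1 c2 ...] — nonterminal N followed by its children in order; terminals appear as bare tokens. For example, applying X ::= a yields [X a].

[Seq [X id] :: [Seq [X id] :: [Seq [X id] :: [Seq [X var]]]]]

Seq
X :: Seq
id :: Seq
id :: X :: Seq
id :: id :: Seq
id :: id :: X :: Seq
id :: id :: id :: Seq
id :: id :: id :: X
id :: id :: id :: var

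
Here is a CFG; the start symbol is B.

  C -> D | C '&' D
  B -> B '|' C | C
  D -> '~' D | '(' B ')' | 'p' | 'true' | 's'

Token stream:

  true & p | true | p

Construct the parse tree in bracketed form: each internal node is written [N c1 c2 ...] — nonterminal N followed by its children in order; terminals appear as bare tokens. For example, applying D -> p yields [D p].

B
B | C
B | C | C
C | C | C
C & D | C | C
D & D | C | C
true & D | C | C
true & p | C | C
true & p | D | C
true & p | true | C
true & p | true | D
true & p | true | p

[B [B [B [C [C [D true]] & [D p]]] | [C [D true]]] | [C [D p]]]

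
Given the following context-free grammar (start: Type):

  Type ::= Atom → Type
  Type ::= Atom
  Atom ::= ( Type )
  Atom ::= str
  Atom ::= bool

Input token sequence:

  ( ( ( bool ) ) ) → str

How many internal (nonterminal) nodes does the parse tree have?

10

[Type [Atom ( [Type [Atom ( [Type [Atom ( [Type [Atom bool]] )]] )]] )] → [Type [Atom str]]]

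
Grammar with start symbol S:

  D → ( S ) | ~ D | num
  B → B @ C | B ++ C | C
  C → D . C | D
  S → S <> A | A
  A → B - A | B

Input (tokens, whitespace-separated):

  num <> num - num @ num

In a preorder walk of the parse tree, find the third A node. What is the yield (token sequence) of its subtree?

[S [S [A [B [C [D num]]]]] <> [A [B [C [D num]]] - [A [B [B [C [D num]]] @ [C [D num]]]]]]

num @ num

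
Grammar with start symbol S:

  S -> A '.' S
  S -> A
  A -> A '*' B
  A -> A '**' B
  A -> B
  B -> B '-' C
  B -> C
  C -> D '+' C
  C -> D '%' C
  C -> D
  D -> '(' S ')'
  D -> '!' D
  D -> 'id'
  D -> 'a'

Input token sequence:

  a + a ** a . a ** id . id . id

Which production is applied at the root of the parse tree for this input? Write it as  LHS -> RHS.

[S [A [A [B [C [D a] + [C [D a]]]]] ** [B [C [D a]]]] . [S [A [A [B [C [D a]]]] ** [B [C [D id]]]] . [S [A [B [C [D id]]]] . [S [A [B [C [D id]]]]]]]]

S -> A '.' S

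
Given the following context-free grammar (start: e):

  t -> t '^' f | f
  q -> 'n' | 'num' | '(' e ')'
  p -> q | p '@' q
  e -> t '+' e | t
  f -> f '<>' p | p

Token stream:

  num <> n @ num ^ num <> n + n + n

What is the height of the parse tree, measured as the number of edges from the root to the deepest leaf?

[e [t [t [f [f [p [q num]]] <> [p [p [q n]] @ [q num]]]] ^ [f [f [p [q num]]] <> [p [q n]]]] + [e [t [f [p [q n]]]] + [e [t [f [p [q n]]]]]]]

7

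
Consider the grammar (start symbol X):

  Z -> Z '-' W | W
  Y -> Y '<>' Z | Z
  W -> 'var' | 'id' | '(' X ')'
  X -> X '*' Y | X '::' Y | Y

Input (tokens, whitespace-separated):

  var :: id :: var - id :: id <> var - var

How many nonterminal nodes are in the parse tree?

23

[X [X [X [X [Y [Z [W var]]]] :: [Y [Z [W id]]]] :: [Y [Z [Z [W var]] - [W id]]]] :: [Y [Y [Z [W id]]] <> [Z [Z [W var]] - [W var]]]]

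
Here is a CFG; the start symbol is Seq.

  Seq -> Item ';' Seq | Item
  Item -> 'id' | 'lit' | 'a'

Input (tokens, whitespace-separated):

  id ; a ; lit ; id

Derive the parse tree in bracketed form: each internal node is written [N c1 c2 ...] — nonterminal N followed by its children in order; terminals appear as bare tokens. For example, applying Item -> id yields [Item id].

[Seq [Item id] ; [Seq [Item a] ; [Seq [Item lit] ; [Seq [Item id]]]]]

Seq
Item ; Seq
id ; Seq
id ; Item ; Seq
id ; a ; Seq
id ; a ; Item ; Seq
id ; a ; lit ; Seq
id ; a ; lit ; Item
id ; a ; lit ; id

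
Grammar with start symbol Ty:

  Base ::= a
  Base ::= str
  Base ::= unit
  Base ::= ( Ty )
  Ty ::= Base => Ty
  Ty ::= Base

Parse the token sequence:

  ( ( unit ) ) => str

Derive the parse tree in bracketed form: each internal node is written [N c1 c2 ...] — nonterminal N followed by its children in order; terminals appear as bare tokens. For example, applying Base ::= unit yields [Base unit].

Ty
Base => Ty
( Ty ) => Ty
( Base ) => Ty
( ( Ty ) ) => Ty
( ( Base ) ) => Ty
( ( unit ) ) => Ty
( ( unit ) ) => Base
( ( unit ) ) => str

[Ty [Base ( [Ty [Base ( [Ty [Base unit]] )]] )] => [Ty [Base str]]]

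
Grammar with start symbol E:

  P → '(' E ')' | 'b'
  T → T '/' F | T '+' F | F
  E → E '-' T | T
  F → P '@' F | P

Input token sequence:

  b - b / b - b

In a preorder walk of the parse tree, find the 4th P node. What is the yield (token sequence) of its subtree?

b

[E [E [E [T [F [P b]]]] - [T [T [F [P b]]] / [F [P b]]]] - [T [F [P b]]]]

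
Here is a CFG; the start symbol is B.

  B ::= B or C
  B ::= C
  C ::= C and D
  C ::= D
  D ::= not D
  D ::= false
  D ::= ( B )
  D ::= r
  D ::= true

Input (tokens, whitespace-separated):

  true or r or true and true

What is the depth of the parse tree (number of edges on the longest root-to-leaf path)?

5

[B [B [B [C [D true]]] or [C [D r]]] or [C [C [D true]] and [D true]]]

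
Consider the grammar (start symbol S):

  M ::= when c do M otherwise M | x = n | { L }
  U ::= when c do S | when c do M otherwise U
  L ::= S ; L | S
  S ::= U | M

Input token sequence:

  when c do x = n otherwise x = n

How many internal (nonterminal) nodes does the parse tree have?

4

[S [M when c do [M x = n] otherwise [M x = n]]]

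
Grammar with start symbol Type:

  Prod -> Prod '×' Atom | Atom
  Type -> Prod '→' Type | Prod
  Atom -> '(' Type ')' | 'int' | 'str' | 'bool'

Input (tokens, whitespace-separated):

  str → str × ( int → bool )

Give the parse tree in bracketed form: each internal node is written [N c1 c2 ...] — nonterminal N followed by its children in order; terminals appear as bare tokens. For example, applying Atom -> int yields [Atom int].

Type
Prod → Type
Atom → Type
str → Type
str → Prod
str → Prod × Atom
str → Atom × Atom
str → str × Atom
str → str × ( Type )
str → str × ( Prod → Type )
str → str × ( Atom → Type )
str → str × ( int → Type )
str → str × ( int → Prod )
str → str × ( int → Atom )
str → str × ( int → bool )

[Type [Prod [Atom str]] → [Type [Prod [Prod [Atom str]] × [Atom ( [Type [Prod [Atom int]] → [Type [Prod [Atom bool]]]] )]]]]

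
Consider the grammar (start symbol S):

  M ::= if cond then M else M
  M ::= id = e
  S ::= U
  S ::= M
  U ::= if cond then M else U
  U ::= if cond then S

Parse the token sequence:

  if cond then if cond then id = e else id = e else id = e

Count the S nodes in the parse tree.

[S [M if cond then [M if cond then [M id = e] else [M id = e]] else [M id = e]]]

1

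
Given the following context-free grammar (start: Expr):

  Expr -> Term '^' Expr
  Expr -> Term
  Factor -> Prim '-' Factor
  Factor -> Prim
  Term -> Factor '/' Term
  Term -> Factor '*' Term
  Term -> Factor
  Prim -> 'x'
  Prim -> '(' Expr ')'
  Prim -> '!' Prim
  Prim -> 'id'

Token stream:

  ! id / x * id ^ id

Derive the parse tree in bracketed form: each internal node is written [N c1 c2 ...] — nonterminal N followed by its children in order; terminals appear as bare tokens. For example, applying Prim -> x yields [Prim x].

[Expr [Term [Factor [Prim ! [Prim id]]] / [Term [Factor [Prim x]] * [Term [Factor [Prim id]]]]] ^ [Expr [Term [Factor [Prim id]]]]]

Expr
Term ^ Expr
Factor / Term ^ Expr
Prim / Term ^ Expr
! Prim / Term ^ Expr
! id / Term ^ Expr
! id / Factor * Term ^ Expr
! id / Prim * Term ^ Expr
! id / x * Term ^ Expr
! id / x * Factor ^ Expr
! id / x * Prim ^ Expr
! id / x * id ^ Expr
! id / x * id ^ Term
! id / x * id ^ Factor
! id / x * id ^ Prim
! id / x * id ^ id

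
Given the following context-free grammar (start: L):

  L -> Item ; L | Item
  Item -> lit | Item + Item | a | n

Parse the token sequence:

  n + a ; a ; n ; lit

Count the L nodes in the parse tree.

[L [Item [Item n] + [Item a]] ; [L [Item a] ; [L [Item n] ; [L [Item lit]]]]]

4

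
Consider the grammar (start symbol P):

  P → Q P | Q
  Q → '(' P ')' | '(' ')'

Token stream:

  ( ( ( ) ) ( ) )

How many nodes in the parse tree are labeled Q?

4

[P [Q ( [P [Q ( [P [Q ( )]] )] [P [Q ( )]]] )]]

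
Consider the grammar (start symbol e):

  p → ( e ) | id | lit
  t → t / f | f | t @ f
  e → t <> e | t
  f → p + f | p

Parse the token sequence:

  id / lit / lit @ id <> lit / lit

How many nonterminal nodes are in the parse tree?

[e [t [t [t [t [f [p id]]] / [f [p lit]]] / [f [p lit]]] @ [f [p id]]] <> [e [t [t [f [p lit]]] / [f [p lit]]]]]

20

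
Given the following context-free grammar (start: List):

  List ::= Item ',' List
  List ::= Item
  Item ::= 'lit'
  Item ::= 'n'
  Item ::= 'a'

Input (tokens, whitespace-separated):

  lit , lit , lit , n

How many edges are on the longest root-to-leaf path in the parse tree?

5

[List [Item lit] , [List [Item lit] , [List [Item lit] , [List [Item n]]]]]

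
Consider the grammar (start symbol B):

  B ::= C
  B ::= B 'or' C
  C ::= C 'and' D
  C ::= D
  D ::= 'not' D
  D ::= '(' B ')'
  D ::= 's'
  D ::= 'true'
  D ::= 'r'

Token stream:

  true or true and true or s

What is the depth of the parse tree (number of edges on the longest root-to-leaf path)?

[B [B [B [C [D true]]] or [C [C [D true]] and [D true]]] or [C [D s]]]

5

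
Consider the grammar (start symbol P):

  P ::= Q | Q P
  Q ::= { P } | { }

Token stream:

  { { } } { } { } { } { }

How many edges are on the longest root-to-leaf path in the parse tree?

6

[P [Q { [P [Q { }]] }] [P [Q { }] [P [Q { }] [P [Q { }] [P [Q { }]]]]]]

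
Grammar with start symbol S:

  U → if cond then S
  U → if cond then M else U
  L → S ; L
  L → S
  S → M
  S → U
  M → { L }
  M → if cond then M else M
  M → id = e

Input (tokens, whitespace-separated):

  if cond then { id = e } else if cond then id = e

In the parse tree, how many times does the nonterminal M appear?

3

[S [U if cond then [M { [L [S [M id = e]]] }] else [U if cond then [S [M id = e]]]]]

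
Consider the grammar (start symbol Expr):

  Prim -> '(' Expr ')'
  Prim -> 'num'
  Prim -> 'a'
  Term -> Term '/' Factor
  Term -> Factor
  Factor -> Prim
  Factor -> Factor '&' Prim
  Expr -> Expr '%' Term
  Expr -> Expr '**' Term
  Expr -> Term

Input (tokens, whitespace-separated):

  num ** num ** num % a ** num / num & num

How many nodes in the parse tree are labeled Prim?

[Expr [Expr [Expr [Expr [Expr [Term [Factor [Prim num]]]] ** [Term [Factor [Prim num]]]] ** [Term [Factor [Prim num]]]] % [Term [Factor [Prim a]]]] ** [Term [Term [Factor [Prim num]]] / [Factor [Factor [Prim num]] & [Prim num]]]]

7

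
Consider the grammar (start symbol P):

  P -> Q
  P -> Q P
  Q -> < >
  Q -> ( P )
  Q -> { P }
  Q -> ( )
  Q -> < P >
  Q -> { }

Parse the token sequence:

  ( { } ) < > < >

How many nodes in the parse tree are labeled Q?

[P [Q ( [P [Q { }]] )] [P [Q < >] [P [Q < >]]]]

4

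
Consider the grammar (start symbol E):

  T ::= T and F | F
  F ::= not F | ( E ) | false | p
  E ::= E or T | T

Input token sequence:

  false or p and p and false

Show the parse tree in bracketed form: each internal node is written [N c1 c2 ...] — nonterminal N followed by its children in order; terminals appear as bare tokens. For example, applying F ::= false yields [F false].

E
E or T
T or T
F or T
false or T
false or T and F
false or T and F and F
false or F and F and F
false or p and F and F
false or p and p and F
false or p and p and false

[E [E [T [F false]]] or [T [T [T [F p]] and [F p]] and [F false]]]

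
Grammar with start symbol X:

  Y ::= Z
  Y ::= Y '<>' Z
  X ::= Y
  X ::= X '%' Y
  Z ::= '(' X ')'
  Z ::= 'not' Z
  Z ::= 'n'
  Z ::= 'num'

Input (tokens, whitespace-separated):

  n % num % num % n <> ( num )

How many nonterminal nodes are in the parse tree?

[X [X [X [X [Y [Z n]]] % [Y [Z num]]] % [Y [Z num]]] % [Y [Y [Z n]] <> [Z ( [X [Y [Z num]]] )]]]

17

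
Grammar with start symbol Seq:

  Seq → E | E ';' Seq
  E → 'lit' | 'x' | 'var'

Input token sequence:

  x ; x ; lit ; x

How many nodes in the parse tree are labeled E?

4

[Seq [E x] ; [Seq [E x] ; [Seq [E lit] ; [Seq [E x]]]]]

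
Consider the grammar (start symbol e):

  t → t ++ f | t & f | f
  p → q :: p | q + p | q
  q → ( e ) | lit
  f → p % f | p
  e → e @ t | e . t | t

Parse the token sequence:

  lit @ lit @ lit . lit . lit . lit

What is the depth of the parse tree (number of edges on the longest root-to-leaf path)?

[e [e [e [e [e [e [t [f [p [q lit]]]]] @ [t [f [p [q lit]]]]] @ [t [f [p [q lit]]]]] . [t [f [p [q lit]]]]] . [t [f [p [q lit]]]]] . [t [f [p [q lit]]]]]

10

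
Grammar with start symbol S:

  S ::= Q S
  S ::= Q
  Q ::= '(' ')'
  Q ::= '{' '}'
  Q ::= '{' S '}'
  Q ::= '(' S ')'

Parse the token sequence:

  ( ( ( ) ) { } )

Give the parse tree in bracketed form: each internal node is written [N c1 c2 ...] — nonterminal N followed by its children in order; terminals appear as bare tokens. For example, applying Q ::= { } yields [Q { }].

S
Q
( S )
( Q S )
( ( S ) S )
( ( Q ) S )
( ( ( ) ) S )
( ( ( ) ) Q )
( ( ( ) ) { } )

[S [Q ( [S [Q ( [S [Q ( )]] )] [S [Q { }]]] )]]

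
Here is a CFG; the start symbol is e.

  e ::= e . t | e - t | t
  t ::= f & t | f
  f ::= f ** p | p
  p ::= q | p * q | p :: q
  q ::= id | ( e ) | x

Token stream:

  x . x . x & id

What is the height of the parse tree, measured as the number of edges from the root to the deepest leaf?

[e [e [e [t [f [p [q x]]]]] . [t [f [p [q x]]]]] . [t [f [p [q x]]] & [t [f [p [q id]]]]]]

7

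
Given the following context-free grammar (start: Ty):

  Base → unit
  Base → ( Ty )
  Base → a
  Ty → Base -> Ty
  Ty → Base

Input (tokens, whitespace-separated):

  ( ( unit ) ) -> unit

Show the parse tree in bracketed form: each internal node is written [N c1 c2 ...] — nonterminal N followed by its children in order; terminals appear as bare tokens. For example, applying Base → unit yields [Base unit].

Ty
Base -> Ty
( Ty ) -> Ty
( Base ) -> Ty
( ( Ty ) ) -> Ty
( ( Base ) ) -> Ty
( ( unit ) ) -> Ty
( ( unit ) ) -> Base
( ( unit ) ) -> unit

[Ty [Base ( [Ty [Base ( [Ty [Base unit]] )]] )] -> [Ty [Base unit]]]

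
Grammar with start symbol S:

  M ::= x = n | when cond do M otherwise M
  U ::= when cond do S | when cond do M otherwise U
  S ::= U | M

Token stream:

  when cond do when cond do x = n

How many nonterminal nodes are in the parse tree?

[S [U when cond do [S [U when cond do [S [M x = n]]]]]]

6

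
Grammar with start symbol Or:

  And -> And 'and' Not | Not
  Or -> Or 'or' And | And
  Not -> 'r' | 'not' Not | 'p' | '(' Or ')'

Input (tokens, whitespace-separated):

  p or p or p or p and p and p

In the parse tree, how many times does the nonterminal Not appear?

6

[Or [Or [Or [Or [And [Not p]]] or [And [Not p]]] or [And [Not p]]] or [And [And [And [Not p]] and [Not p]] and [Not p]]]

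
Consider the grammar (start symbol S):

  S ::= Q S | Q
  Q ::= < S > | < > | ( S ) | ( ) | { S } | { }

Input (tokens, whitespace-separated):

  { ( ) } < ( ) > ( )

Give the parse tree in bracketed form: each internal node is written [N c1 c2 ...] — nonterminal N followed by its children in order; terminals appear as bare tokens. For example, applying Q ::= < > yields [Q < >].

[S [Q { [S [Q ( )]] }] [S [Q < [S [Q ( )]] >] [S [Q ( )]]]]

S
Q S
{ S } S
{ Q } S
{ ( ) } S
{ ( ) } Q S
{ ( ) } < S > S
{ ( ) } < Q > S
{ ( ) } < ( ) > S
{ ( ) } < ( ) > Q
{ ( ) } < ( ) > ( )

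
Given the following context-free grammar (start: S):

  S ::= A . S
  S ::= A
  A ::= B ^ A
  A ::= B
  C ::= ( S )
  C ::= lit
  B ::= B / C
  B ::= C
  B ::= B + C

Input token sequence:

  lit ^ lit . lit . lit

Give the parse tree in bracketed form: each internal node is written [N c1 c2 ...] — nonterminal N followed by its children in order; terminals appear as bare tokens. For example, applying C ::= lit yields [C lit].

[S [A [B [C lit]] ^ [A [B [C lit]]]] . [S [A [B [C lit]]] . [S [A [B [C lit]]]]]]

S
A . S
B ^ A . S
C ^ A . S
lit ^ A . S
lit ^ B . S
lit ^ C . S
lit ^ lit . S
lit ^ lit . A . S
lit ^ lit . B . S
lit ^ lit . C . S
lit ^ lit . lit . S
lit ^ lit . lit . A
lit ^ lit . lit . B
lit ^ lit . lit . C
lit ^ lit . lit . lit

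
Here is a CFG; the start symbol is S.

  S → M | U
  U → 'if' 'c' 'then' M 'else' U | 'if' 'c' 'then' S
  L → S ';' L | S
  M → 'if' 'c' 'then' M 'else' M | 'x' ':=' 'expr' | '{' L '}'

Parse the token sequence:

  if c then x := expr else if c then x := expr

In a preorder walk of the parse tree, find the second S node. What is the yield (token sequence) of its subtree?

[S [U if c then [M x := expr] else [U if c then [S [M x := expr]]]]]

x := expr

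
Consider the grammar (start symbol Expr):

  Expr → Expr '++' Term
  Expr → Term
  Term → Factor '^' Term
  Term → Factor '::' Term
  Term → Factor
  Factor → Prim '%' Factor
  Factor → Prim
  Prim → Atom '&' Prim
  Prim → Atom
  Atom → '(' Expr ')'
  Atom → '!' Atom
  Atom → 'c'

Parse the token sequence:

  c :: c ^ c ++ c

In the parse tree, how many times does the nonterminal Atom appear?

[Expr [Expr [Term [Factor [Prim [Atom c]]] :: [Term [Factor [Prim [Atom c]]] ^ [Term [Factor [Prim [Atom c]]]]]]] ++ [Term [Factor [Prim [Atom c]]]]]

4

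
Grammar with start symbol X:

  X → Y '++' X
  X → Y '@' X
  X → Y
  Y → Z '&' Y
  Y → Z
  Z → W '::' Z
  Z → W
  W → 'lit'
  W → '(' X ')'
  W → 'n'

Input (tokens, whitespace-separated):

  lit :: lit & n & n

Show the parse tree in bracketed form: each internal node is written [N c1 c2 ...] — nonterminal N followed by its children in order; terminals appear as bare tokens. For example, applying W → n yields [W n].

[X [Y [Z [W lit] :: [Z [W lit]]] & [Y [Z [W n]] & [Y [Z [W n]]]]]]

X
Y
Z & Y
W :: Z & Y
lit :: Z & Y
lit :: W & Y
lit :: lit & Y
lit :: lit & Z & Y
lit :: lit & W & Y
lit :: lit & n & Y
lit :: lit & n & Z
lit :: lit & n & W
lit :: lit & n & n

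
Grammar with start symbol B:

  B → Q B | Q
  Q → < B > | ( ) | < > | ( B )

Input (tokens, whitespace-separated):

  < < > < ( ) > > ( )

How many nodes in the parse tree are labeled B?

5

[B [Q < [B [Q < >] [B [Q < [B [Q ( )]] >]]] >] [B [Q ( )]]]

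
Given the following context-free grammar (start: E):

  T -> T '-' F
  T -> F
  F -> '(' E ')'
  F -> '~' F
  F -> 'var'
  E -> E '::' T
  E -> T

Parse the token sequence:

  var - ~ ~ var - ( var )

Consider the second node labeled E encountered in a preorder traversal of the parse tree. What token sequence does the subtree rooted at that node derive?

[E [T [T [T [F var]] - [F ~ [F ~ [F var]]]] - [F ( [E [T [F var]]] )]]]

var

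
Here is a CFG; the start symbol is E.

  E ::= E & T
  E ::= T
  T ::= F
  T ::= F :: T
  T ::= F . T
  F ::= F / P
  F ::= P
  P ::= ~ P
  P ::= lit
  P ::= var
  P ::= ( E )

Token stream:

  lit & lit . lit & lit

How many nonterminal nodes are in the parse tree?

[E [E [E [T [F [P lit]]]] & [T [F [P lit]] . [T [F [P lit]]]]] & [T [F [P lit]]]]

15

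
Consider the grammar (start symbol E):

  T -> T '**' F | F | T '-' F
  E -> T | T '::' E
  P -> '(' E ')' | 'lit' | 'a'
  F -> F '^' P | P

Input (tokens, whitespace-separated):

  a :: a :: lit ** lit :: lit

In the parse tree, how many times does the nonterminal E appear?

[E [T [F [P a]]] :: [E [T [F [P a]]] :: [E [T [T [F [P lit]]] ** [F [P lit]]] :: [E [T [F [P lit]]]]]]]

4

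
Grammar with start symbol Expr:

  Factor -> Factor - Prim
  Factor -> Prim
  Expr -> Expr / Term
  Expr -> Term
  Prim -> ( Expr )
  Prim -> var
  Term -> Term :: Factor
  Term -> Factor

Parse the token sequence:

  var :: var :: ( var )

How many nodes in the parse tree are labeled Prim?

4

[Expr [Term [Term [Term [Factor [Prim var]]] :: [Factor [Prim var]]] :: [Factor [Prim ( [Expr [Term [Factor [Prim var]]]] )]]]]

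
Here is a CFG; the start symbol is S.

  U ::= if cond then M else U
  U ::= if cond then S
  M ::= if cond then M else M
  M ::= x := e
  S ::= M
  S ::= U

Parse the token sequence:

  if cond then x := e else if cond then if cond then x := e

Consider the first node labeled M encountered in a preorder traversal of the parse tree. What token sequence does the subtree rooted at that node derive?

[S [U if cond then [M x := e] else [U if cond then [S [U if cond then [S [M x := e]]]]]]]

x := e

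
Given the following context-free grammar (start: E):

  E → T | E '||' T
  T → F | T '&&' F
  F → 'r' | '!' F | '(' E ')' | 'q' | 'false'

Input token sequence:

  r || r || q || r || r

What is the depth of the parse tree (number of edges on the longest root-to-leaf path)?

[E [E [E [E [E [T [F r]]] || [T [F r]]] || [T [F q]]] || [T [F r]]] || [T [F r]]]

7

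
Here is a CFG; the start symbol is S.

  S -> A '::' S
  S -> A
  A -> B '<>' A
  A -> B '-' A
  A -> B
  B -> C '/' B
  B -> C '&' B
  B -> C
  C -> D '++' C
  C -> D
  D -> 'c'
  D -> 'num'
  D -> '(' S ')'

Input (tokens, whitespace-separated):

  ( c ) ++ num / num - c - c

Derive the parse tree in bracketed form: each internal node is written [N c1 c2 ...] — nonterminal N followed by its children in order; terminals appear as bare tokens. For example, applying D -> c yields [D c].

S
A
B - A
C / B - A
D ++ C / B - A
( S ) ++ C / B - A
( A ) ++ C / B - A
( B ) ++ C / B - A
( C ) ++ C / B - A
( D ) ++ C / B - A
( c ) ++ C / B - A
( c ) ++ D / B - A
( c ) ++ num / B - A
( c ) ++ num / C - A
( c ) ++ num / D - A
( c ) ++ num / num - A
( c ) ++ num / num - B - A
( c ) ++ num / num - C - A
( c ) ++ num / num - D - A
( c ) ++ num / num - c - A
( c ) ++ num / num - c - B
( c ) ++ num / num - c - C
( c ) ++ num / num - c - D
( c ) ++ num / num - c - c

[S [A [B [C [D ( [S [A [B [C [D c]]]]] )] ++ [C [D num]]] / [B [C [D num]]]] - [A [B [C [D c]]] - [A [B [C [D c]]]]]]]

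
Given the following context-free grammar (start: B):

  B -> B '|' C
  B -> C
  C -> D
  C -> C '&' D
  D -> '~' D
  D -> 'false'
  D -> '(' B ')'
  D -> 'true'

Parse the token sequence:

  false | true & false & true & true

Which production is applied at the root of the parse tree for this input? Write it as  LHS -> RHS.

B -> B '|' C

[B [B [C [D false]]] | [C [C [C [C [D true]] & [D false]] & [D true]] & [D true]]]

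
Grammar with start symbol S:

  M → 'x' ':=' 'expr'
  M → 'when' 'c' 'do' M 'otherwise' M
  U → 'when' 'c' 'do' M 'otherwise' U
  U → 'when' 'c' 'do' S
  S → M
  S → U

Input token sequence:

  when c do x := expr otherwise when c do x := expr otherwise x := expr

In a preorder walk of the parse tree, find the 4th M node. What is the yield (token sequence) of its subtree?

x := expr

[S [M when c do [M x := expr] otherwise [M when c do [M x := expr] otherwise [M x := expr]]]]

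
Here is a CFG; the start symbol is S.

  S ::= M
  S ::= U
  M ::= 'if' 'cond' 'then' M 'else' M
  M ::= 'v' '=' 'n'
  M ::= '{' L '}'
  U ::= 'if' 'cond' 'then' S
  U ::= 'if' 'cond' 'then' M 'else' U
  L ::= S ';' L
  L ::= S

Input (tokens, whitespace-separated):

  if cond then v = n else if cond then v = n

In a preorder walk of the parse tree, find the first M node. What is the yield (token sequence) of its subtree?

[S [U if cond then [M v = n] else [U if cond then [S [M v = n]]]]]

v = n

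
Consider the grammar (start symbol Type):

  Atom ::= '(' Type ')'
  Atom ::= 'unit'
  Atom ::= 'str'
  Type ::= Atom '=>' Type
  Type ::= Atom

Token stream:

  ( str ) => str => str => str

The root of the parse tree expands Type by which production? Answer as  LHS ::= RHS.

Type ::= Atom '=>' Type

[Type [Atom ( [Type [Atom str]] )] => [Type [Atom str] => [Type [Atom str] => [Type [Atom str]]]]]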